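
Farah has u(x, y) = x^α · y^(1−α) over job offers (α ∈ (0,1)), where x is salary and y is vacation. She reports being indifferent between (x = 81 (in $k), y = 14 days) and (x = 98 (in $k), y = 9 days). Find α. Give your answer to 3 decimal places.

α ≈ 0.699

The Cobb–Douglas utilities coincide, so 81^α·14^(1−α) = 98^α·9^(1−α).
Taking logs: α·ln 81 + (1−α)·ln 14 = α·ln 98 + (1−α)·ln 9, i.e. α·-0.190518 = (1−α)·-0.441833.
So α/(1−α) = (-0.441833)/(-0.190518) = 2.319114, and α = 2.319114/3.319114 ≈ 0.699.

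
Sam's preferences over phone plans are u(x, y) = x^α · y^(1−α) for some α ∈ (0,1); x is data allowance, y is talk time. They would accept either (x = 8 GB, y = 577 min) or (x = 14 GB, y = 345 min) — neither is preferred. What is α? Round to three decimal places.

α ≈ 0.479

Set the two utilities equal: 8^α·577^(1−α) = 14^α·345^(1−α).
Taking logs: α·ln 8 + (1−α)·ln 577 = α·ln 14 + (1−α)·ln 345, i.e. α·-0.559616 = (1−α)·-0.514298.
With A = -0.559616 and B = -0.514298: α·A = (1−α)·B, so α = B/(A+B) = -0.514298/-1.073914 ≈ 0.479.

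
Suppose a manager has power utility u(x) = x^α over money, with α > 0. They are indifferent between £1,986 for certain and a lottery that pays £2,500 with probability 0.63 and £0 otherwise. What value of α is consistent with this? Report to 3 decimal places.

EU(lottery) = 0.63·2500^α + 0.37·0 = 0.63·2500^α.
Indifference: 1986^α = 0.63·2500^α, so (1986/2500)^α = 0.63.
Take logs: α = ln 0.63 / ln(1986/2500) ≈ 2.00738.

α ≈ 2.007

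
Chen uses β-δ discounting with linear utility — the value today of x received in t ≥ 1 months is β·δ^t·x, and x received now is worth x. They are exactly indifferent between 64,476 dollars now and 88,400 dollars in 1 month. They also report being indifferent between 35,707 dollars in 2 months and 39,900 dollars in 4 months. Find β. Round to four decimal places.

β ≈ 0.7710

Both payoffs in the second observation are in the future, so β drops out: δ^2·35707 = δ^4·39900 ⇒ δ^2 = 35707/39900 = 0.89491, so δ = 0.94600.
Substituting δ into 64476 = β·δ·88400: β = 64476/(83626.226) ≈ 0.7710.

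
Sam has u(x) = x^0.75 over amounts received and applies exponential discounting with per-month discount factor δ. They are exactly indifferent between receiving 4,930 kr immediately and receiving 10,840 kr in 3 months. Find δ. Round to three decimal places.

δ ≈ 0.821

Equating discounted utilities: u(4930) = δ^3·u(10840) ⇒ δ^3 = u(4930)/u(10840).
With u(x) = x^0.75: δ^3 = 4930^0.75/10840^0.75 = (4930/10840)^0.75 = 0.55381.
Taking the cube root: δ = 0.55381^(1/3) ≈ 0.821.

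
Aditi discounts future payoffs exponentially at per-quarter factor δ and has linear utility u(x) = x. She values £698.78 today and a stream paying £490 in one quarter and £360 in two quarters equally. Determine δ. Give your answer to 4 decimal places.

Present value of the stream is 490·δ + 360·δ². Indifference gives 490δ + 360δ² = 698.78.
That is, 360δ² + 490δ − 698.78 = 0, a quadratic in δ.
By the quadratic formula (taking the positive root), δ = (−490 + √1246343.20) / 720 ≈ 0.8700.

δ ≈ 0.8700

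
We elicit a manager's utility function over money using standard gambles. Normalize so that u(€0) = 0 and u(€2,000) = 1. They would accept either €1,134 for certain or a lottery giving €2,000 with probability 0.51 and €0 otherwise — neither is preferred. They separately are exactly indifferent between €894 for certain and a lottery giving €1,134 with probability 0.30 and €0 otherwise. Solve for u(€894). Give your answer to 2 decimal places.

First, u(€1,134) = 0.51·u(€2,000) + 0.49·u(€0) = 0.51.
Chaining: u(€894) = 0.30·0.51 + 0.70·0.00 = 0.1530.

0.15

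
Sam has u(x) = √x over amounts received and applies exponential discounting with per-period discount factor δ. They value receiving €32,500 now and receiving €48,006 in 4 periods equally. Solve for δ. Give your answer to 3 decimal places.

The payoff in 4 periods is discounted by δ^4, so u(32500) = δ^4·u(48006) and δ^4 = u(32500)/u(48006).
Since u(x) = √x, δ^4 = √(32500/48006) = 0.82280.
Hence δ = (0.82280)^(1/4) = 0.95241.

δ ≈ 0.952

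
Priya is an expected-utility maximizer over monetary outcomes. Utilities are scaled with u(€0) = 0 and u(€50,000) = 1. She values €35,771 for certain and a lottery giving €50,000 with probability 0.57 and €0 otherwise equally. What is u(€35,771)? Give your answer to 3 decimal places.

0.570

u(€35,771) equals the lottery's expected utility: 0.57·1 + 0.43·0 = 0.57.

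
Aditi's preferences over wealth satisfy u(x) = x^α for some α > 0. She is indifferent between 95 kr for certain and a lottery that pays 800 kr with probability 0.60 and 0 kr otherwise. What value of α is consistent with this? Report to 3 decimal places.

The lottery's expected utility is 0.60·u(800) + 0.40·u(0) = 0.60·800^α (since u(0) = 0 for α > 0).
Indifference: 95^α = 0.60·800^α, so (95/800)^α = 0.60.
Take logs: α = ln 0.60 / ln(95/800) ≈ 0.23974.

α ≈ 0.240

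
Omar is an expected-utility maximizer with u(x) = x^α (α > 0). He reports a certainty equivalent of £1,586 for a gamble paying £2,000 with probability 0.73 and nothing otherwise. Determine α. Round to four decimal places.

The lottery's expected utility is 0.73·u(2000) + 0.27·u(0) = 0.73·2000^α (since u(0) = 0 for α > 0).
Indifference: 1586^α = 0.73·2000^α, so (1586/2000)^α = 0.73.
α = ln(0.73) / ln(1586/2000) = -0.3147107/-0.2319321 ≈ 1.3569.

α ≈ 1.3569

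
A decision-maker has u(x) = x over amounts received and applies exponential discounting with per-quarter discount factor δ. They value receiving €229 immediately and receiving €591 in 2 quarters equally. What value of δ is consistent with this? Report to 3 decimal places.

The payoff in 2 quarters is discounted by δ^2, so u(229) = δ^2·u(591) and δ^2 = u(229)/u(591).
With u(x) = x: δ^2 = 229/591 = 0.38748.
So δ = 0.38748^(1/2) ≈ 0.622.

δ ≈ 0.622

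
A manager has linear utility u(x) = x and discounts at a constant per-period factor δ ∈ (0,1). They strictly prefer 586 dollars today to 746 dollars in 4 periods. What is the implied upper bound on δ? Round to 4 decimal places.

The preference means 586 > δ^4·746.
Hence δ^4 < 586/746 = 0.78552, and x ↦ x^(1/4) is increasing on (0,∞).
δ < (586/746)^(1/4) ≈ 0.9414.

δ < 0.9414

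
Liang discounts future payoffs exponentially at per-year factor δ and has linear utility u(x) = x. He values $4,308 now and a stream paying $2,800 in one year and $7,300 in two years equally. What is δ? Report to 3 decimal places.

δ ≈ 0.600

Present value of the stream is 2800·δ + 7300·δ². Indifference gives 2800δ + 7300δ² = 4308.
That is, 7300δ² + 2800δ − 4308 = 0, a quadratic in δ.
By the quadratic formula (taking the positive root), δ = (−2800 + √133633600.00) / 14600 ≈ 0.600.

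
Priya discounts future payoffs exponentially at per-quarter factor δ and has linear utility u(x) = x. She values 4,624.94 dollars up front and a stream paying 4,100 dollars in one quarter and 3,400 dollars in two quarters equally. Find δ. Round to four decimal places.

Equating present values: 4624.94 = 4100δ + 3400δ².
Rearranged: 3400δ² + 4100δ − 4624.94 = 0.
The positive root is δ = [−4100 + √(4100² + 4·3400·4624.94)] / (2·3400) = (−4100 + 8928.000)/6800 ≈ 0.7100.

δ ≈ 0.7100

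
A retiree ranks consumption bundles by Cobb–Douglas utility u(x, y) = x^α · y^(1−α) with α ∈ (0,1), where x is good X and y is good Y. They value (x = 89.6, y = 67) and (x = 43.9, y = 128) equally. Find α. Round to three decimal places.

α ≈ 0.476

Indifference: 89.6^α · 67^(1−α) = 43.9^α · 128^(1−α).
Rearrange to (89.6/43.9)^α = (128/67)^(1−α) and take logs: α·0.713441 = (1−α)·0.647338.
So α/(1−α) = (0.647338)/(0.713441) = 0.907346, and α = 0.907346/1.907346 ≈ 0.476.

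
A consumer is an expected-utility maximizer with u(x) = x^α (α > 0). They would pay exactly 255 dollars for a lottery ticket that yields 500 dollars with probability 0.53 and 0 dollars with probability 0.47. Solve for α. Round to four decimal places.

EU(lottery) = 0.53·500^α + 0.47·0 = 0.53·500^α.
Setting u(255) equal to that: 255^α = 0.53·500^α ⇒ (255/500)^α = 0.53.
α = ln(0.53) / ln(255/500) = -0.6348783/-0.6733446 ≈ 0.9429.

α ≈ 0.9429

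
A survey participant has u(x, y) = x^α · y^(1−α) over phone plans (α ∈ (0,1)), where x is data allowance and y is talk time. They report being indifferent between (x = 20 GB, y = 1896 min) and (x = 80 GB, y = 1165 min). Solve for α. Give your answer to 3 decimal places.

α ≈ 0.260

The Cobb–Douglas utilities coincide, so 20^α·1896^(1−α) = 80^α·1165^(1−α).
(20/80)^α = (1165/1896)^(1−α); take logs: α·ln(20/80) = (1−α)·ln(1165/1896), i.e. α·-1.386294 = (1−α)·-0.487025.
With A = -1.386294 and B = -0.487025: α·A = (1−α)·B, so α = B/(A+B) = -0.487025/-1.873319 ≈ 0.260.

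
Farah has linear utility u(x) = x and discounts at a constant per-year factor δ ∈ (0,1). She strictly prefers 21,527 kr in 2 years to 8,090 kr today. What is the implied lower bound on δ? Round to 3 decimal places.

δ > 0.613

The preference means 8090 < δ^2·21527.
Hence δ^2 > 8090/21527 = 0.37581, and x ↦ x^(1/2) is increasing on (0,∞).
δ > (8090/21527)^(1/2) ≈ 0.613.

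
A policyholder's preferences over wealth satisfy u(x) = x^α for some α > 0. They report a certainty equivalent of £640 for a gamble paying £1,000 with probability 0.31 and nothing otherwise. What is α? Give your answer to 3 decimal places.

Since u(0) = 0, the lottery's EU is 0.31·1000^α.
Equating: 640^α = 0.31·1000^α, i.e. 0.6400^α = 0.31.
Taking logs: α·ln(640/1000) = ln(0.31), so α = -1.171183 / -0.446287 ≈ 2.624.

α ≈ 2.624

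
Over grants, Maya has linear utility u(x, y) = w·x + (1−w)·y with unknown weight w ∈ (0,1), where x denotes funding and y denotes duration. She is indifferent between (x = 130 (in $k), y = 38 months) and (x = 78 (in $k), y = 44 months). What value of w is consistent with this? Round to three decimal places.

w = 0.103

Equating utilities: w·130 + (1−w)·38 = w·78 + (1−w)·44.
Collecting terms: w·52 = (1−w)·6.
The marginal rate of substitution is 6/52, so w = 6/(52+6) = 0.103.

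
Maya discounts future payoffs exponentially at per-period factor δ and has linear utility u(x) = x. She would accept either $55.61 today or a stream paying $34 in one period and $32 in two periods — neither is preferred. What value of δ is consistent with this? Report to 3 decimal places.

Equating present values: 55.61 = 34δ + 32δ².
That is, 32δ² + 34δ − 55.61 = 0, a quadratic in δ.
By the quadratic formula (taking the positive root), δ = (−34 + √8274.08) / 64 ≈ 0.890.

δ ≈ 0.890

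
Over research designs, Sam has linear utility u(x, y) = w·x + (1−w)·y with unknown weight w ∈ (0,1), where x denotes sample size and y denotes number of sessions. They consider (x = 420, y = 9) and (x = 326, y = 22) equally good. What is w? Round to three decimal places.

Indifference: w·420 + (1−w)·9 = w·326 + (1−w)·22.
w·(420−326) = (1−w)·(22−9), i.e. w·94 = (1−w)·13.
Hence w = 13/(94+13) = 13/107 = 0.121.

w = 0.121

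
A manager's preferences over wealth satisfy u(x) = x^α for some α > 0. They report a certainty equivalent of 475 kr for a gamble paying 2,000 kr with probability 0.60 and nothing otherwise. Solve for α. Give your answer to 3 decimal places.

α ≈ 0.355

Since u(0) = 0, the lottery's EU is 0.60·2000^α.
Setting u(475) equal to that: 475^α = 0.60·2000^α ⇒ (475/2000)^α = 0.60.
α = ln(0.60) / ln(475/2000) = -0.510826/-1.437588 ≈ 0.355.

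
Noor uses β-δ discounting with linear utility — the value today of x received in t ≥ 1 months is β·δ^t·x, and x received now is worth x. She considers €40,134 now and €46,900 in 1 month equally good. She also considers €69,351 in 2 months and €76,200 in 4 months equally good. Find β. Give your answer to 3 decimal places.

Both payoffs in the second observation are in the future, so β drops out: δ^2·69351 = δ^4·76200 ⇒ δ^2 = 69351/76200 = 0.91012, so δ = 0.95400.
Substituting δ into 40134 = β·δ·46900: β = 40134/(44742.652) ≈ 0.897.

β ≈ 0.897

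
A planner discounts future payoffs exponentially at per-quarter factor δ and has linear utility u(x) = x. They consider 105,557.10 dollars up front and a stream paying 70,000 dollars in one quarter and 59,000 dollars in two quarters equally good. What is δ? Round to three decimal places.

Present value of the stream is 70000·δ + 59000·δ². Indifference gives 70000δ + 59000δ² = 105557.10.
So 59000δ² + 70000δ − 105557.10 = 0.
By the quadratic formula (taking the positive root), δ = (−70000 + √29811475600.00) / 118000 ≈ 0.870.

δ ≈ 0.870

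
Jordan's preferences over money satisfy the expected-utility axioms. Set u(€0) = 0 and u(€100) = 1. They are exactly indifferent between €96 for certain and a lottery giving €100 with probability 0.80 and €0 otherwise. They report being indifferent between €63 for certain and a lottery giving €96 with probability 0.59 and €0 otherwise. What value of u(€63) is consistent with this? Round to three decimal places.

From the first indifference, u(€96) = 0.80·u(€100) + 0.20·u(€0) = 0.80·1 + 0.20·0 = 0.80.
Then u(€63) = 0.59·u(€96) + 0.41·u(€0) = 0.59·0.80 + 0.41·0.00 = 0.4720.

0.472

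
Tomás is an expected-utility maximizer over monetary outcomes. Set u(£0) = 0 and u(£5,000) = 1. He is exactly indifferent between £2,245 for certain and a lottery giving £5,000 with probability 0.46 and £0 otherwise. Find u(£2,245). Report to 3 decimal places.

By the standard-gamble method, u(£2,245) is just the indifference probability on the best outcome: 0.46.

0.460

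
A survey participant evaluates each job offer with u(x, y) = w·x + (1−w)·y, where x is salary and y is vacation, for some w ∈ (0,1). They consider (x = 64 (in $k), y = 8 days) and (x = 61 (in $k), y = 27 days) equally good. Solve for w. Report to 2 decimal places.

w = 0.86

Indifference: w·64 + (1−w)·8 = w·61 + (1−w)·27.
Collecting terms: w·3 = (1−w)·19.
So w/(1−w) = 19/3 = 6.3333, giving w = 19/(3+19) = 0.86.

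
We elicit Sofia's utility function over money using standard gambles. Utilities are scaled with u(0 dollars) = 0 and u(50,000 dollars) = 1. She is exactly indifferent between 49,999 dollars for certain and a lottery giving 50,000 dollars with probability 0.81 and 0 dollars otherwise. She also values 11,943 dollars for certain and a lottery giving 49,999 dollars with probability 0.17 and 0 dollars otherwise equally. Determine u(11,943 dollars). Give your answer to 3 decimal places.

First, u(49,999 dollars) = 0.81·u(50,000 dollars) + 0.19·u(0 dollars) = 0.81.
The second indifference gives u(11,943 dollars) = 0.17·u(49,999 dollars) + 0.83·u(0 dollars) = 0.17·0.81 + 0.83·0.00 = 0.1377.

0.138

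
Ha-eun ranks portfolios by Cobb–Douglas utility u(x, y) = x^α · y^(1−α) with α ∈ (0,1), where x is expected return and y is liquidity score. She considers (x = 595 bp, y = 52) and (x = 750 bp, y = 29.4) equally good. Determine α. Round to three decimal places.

The Cobb–Douglas utilities coincide, so 595^α·52^(1−α) = 750^α·29.4^(1−α).
Rearrange to (595/750)^α = (29.4/52)^(1−α) and take logs: α·-0.231512 = (1−α)·-0.570249.
With A = -0.231512 and B = -0.570249: α·A = (1−α)·B, so α = B/(A+B) = -0.570249/-0.801761 ≈ 0.711.

α ≈ 0.711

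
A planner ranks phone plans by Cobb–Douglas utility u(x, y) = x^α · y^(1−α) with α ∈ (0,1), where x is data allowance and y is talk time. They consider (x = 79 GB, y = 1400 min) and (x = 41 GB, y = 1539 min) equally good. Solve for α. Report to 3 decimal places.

α ≈ 0.126

The Cobb–Douglas utilities coincide, so 79^α·1400^(1−α) = 41^α·1539^(1−α).
Rearrange to (79/41)^α = (1539/1400)^(1−α) and take logs: α·0.655876 = (1−α)·0.094661.
So α/(1−α) = (0.094661)/(0.655876) = 0.144328, and α = 0.144328/1.144328 ≈ 0.126.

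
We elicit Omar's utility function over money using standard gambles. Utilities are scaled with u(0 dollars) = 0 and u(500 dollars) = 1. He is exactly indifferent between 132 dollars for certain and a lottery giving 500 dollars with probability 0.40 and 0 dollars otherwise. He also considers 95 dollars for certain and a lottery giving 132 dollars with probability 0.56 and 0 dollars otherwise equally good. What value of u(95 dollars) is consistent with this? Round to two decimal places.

0.22

From the first indifference, u(132 dollars) = 0.40·u(500 dollars) + 0.60·u(0 dollars) = 0.40·1 + 0.60·0 = 0.40.
The second indifference gives u(95 dollars) = 0.56·u(132 dollars) + 0.44·u(0 dollars) = 0.56·0.40 + 0.44·0.00 = 0.2240.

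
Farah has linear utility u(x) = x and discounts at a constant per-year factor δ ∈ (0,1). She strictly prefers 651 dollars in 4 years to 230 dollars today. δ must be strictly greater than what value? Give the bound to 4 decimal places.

δ > 0.7710

Under u(x) = x this choice says 230 < δ^4·651.
Hence δ^4 > 230/651 = 0.35330, and x ↦ x^(1/4) is increasing on (0,∞).
δ > (230/651)^(1/4) ≈ 0.7710.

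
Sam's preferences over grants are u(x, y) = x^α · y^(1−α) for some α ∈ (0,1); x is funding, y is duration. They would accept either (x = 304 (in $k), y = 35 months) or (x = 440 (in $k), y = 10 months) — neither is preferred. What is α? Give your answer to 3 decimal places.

Indifference: 304^α · 35^(1−α) = 440^α · 10^(1−α).
(304/440)^α = (10/35)^(1−α); take logs: α·ln(304/440) = (1−α)·ln(10/35), i.e. α·-0.369747 = (1−α)·-1.252763.
Thus α·(-1.622510) = -1.252763, so α = -1.252763/-1.622510 ≈ 0.772.

α ≈ 0.772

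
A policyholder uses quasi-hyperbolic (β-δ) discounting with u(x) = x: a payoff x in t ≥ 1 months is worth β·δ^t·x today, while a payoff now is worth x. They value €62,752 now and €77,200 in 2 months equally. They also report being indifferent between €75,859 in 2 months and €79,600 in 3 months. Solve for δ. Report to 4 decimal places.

The second indifference involves only future payoffs, so β cancels: β·δ^2·75859 = β·δ^3·79600, giving δ = 75859/79600 = 0.95300.

δ ≈ 0.9530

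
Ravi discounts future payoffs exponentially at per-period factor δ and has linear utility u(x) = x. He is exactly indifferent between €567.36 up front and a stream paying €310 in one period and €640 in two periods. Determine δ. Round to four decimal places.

δ ≈ 0.7300

Equating present values: 567.36 = 310δ + 640δ².
So 640δ² + 310δ − 567.36 = 0.
By the quadratic formula (taking the positive root), δ = (−310 + √1548541.60) / 1280 ≈ 0.7300.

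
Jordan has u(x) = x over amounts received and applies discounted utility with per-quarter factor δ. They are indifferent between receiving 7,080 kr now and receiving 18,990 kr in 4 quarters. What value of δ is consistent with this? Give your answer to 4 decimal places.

δ ≈ 0.7814

Indifference means u(7080) = δ^4 · u(18990), so δ^4 = u(7080)/u(18990).
With u(x) = x: δ^4 = 7080/18990 = 0.37283.
Taking the 4th root: δ = 0.37283^(1/4) ≈ 0.7814.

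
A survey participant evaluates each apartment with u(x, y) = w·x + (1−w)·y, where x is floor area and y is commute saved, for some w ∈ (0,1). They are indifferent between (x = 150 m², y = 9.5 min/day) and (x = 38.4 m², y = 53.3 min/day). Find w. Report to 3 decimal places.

w = 0.282

Indifference: w·150 + (1−w)·9.5 = w·38.4 + (1−w)·53.3.
Rearranging, 111.6·w − 43.8·(1−w) = 0.
Hence w = 43.8/(111.6+43.8) = 43.8/155.4 = 0.282.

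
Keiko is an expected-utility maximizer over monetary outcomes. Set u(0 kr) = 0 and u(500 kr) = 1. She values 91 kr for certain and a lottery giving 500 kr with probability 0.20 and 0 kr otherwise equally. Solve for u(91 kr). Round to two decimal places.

By the standard-gamble method, u(91 kr) is just the indifference probability on the best outcome: 0.20.

0.20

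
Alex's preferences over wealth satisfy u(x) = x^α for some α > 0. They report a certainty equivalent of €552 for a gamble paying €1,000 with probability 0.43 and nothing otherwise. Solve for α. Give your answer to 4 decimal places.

α ≈ 1.4203

EU(lottery) = 0.43·1000^α + 0.57·0 = 0.43·1000^α.
Setting u(552) equal to that: 552^α = 0.43·1000^α ⇒ (552/1000)^α = 0.43.
Take logs: α = ln 0.43 / ln(552/1000) ≈ 1.420330.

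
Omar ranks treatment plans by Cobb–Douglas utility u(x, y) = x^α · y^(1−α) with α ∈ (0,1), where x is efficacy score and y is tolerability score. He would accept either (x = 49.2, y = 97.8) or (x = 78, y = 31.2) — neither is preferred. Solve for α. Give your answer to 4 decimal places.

Set the two utilities equal: 49.2^α·97.8^(1−α) = 78^α·31.2^(1−α).
Taking logs: α·ln 49.2 + (1−α)·ln 97.8 = α·ln 78 + (1−α)·ln 31.2, i.e. α·-0.4608152 = (1−α)·-1.1425065.
With A = -0.4608152 and B = -1.1425065: α·A = (1−α)·B, so α = B/(A+B) = -1.1425065/-1.6033217 ≈ 0.7126.

α ≈ 0.7126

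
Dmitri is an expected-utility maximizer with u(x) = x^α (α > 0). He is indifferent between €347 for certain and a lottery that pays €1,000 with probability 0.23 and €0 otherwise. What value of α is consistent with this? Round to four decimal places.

α ≈ 1.3885

EU(lottery) = 0.23·1000^α + 0.77·0 = 0.23·1000^α.
Setting u(347) equal to that: 347^α = 0.23·1000^α ⇒ (347/1000)^α = 0.23.
Take logs: α = ln 0.23 / ln(347/1000) ≈ 1.388543.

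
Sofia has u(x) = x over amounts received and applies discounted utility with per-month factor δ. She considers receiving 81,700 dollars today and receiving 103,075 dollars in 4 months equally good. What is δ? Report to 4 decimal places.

The payoff in 4 months is discounted by δ^4, so u(81700) = δ^4·u(103075) and δ^4 = u(81700)/u(103075).
With u(x) = x: δ^4 = 81700/103075 = 0.79263.
Taking the 4th root: δ = 0.79263^(1/4) ≈ 0.9436.

δ ≈ 0.9436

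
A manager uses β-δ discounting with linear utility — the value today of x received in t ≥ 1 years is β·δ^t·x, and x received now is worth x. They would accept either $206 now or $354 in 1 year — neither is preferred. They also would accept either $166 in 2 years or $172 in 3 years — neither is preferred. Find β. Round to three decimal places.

The second indifference involves only future payoffs, so β cancels: β·δ^2·166 = β·δ^3·172, giving δ = 166/172 = 0.96512.
Now use the now-vs-future pair: 206 = β·δ·354 gives β = 206/(0.96512·354) ≈ 0.603.

β ≈ 0.603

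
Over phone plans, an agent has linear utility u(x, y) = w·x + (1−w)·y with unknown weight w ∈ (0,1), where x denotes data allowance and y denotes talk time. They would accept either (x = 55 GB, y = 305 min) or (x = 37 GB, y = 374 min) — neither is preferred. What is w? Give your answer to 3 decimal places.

Equating utilities: w·55 + (1−w)·305 = w·37 + (1−w)·374.
Rearranging, 18·w − 69·(1−w) = 0.
The marginal rate of substitution is 69/18, so w = 69/(18+69) = 0.793.

w = 0.793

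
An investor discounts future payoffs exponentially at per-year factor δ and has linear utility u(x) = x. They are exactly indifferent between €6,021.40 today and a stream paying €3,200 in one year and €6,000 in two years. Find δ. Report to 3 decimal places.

δ ≈ 0.770

The stream is worth 3200δ + 6000δ² today, so 3200δ + 6000δ² = 6021.40.
So 6000δ² + 3200δ − 6021.40 = 0.
δ = (−3200 + √(3200² + 4·6000·6021.40)) / (2·6000) = (−3200 + √154753600.00) / 12000 ≈ 0.770.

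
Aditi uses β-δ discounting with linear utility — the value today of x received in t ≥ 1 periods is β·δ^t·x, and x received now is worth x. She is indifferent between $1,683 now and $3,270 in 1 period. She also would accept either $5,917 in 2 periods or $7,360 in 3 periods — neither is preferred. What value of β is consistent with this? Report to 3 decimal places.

β ≈ 0.640

The second indifference involves only future payoffs, so β cancels: β·δ^2·5917 = β·δ^3·7360, giving δ = 5917/7360 = 0.80394.
Now use the now-vs-future pair: 1683 = β·δ·3270 gives β = 1683/(0.80394·3270) ≈ 0.640.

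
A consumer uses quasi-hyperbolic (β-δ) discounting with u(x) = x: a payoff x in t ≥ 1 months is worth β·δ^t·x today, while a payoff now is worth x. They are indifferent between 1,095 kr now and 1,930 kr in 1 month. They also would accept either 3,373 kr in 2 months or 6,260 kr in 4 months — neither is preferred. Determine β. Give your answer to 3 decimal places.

β ≈ 0.773

From the later pair, β·δ^2·3373 = β·δ^4·6260; dividing through, δ^2 = 3373/6260 = 0.53882, so δ = 0.73404.
Substituting δ into 1095 = β·δ·1930: β = 1095/(1416.701) ≈ 0.773.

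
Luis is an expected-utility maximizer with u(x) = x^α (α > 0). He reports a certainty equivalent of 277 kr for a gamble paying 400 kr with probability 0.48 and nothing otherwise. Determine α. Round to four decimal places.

α ≈ 1.9975

EU(lottery) = 0.48·400^α + 0.52·0 = 0.48·400^α.
Equating: 277^α = 0.48·400^α, i.e. 0.6925^α = 0.48.
Take logs: α = ln 0.48 / ln(277/400) ≈ 1.997483.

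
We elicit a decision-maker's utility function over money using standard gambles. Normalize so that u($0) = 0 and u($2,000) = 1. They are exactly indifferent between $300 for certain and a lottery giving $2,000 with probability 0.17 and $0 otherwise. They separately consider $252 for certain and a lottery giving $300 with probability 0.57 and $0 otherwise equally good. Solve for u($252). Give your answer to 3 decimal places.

0.097

From the first indifference, u($300) = 0.17·u($2,000) + 0.83·u($0) = 0.17·1 + 0.83·0 = 0.17.
Chaining: u($252) = 0.57·0.17 + 0.43·0.00 = 0.0969.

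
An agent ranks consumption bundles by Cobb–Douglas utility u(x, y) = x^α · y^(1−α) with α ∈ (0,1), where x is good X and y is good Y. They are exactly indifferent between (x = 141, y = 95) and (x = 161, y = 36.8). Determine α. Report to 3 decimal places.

α ≈ 0.877

Set the two utilities equal: 141^α·95^(1−α) = 161^α·36.8^(1−α).
Taking logs: α·ln 141 + (1−α)·ln 95 = α·ln 161 + (1−α)·ln 36.8, i.e. α·-0.132644 = (1−α)·-0.948379.
Thus α·(-1.081023) = -0.948379, so α = -0.948379/-1.081023 ≈ 0.877.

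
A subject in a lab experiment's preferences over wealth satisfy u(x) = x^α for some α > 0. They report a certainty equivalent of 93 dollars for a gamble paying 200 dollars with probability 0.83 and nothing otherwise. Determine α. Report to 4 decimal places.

Since u(0) = 0, the lottery's EU is 0.83·200^α.
Indifference: 93^α = 0.83·200^α, so (93/200)^α = 0.83.
Take logs: α = ln 0.83 / ln(93/200) ≈ 0.243340.

α ≈ 0.2433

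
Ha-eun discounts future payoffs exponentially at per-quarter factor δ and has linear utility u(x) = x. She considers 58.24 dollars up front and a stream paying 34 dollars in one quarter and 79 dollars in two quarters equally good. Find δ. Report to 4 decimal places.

Equating present values: 58.24 = 34δ + 79δ².
So 79δ² + 34δ − 58.24 = 0.
The positive root is δ = [−34 + √(34² + 4·79·58.24)] / (2·79) = (−34 + 139.856)/158 ≈ 0.6700.

δ ≈ 0.6700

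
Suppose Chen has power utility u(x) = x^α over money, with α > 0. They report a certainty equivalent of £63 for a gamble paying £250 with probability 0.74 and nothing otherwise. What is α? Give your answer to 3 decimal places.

Since u(0) = 0, the lottery's EU is 0.74·250^α.
Setting u(63) equal to that: 63^α = 0.74·250^α ⇒ (63/250)^α = 0.74.
Taking logs: α·ln(63/250) = ln(0.74), so α = -0.301105 / -1.378326 ≈ 0.218.

α ≈ 0.218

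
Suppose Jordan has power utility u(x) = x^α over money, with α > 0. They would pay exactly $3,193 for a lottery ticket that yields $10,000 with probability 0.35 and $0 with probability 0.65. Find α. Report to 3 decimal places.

The lottery's expected utility is 0.35·u(10000) + 0.65·u(0) = 0.35·10000^α (since u(0) = 0 for α > 0).
Indifference: 3193^α = 0.35·10000^α, so (3193/10000)^α = 0.35.
α = ln(0.35) / ln(3193/10000) = -1.049822/-1.141624 ≈ 0.920.

α ≈ 0.920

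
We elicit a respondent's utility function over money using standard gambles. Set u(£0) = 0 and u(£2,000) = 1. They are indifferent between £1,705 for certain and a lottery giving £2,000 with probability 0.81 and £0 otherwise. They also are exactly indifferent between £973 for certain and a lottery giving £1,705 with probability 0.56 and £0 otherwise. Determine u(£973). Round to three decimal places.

0.454

From the first indifference, u(£1,705) = 0.81·u(£2,000) + 0.19·u(£0) = 0.81·1 + 0.19·0 = 0.81.
The second indifference gives u(£973) = 0.56·u(£1,705) + 0.44·u(£0) = 0.56·0.81 + 0.44·0.00 = 0.4536.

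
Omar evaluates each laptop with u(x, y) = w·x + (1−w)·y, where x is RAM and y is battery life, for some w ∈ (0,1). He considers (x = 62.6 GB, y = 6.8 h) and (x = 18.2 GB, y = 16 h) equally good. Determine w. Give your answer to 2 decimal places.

w = 0.17

Indifference: w·62.6 + (1−w)·6.8 = w·18.2 + (1−w)·16.
w·(62.6−18.2) = (1−w)·(16−6.8), i.e. w·44.4 = (1−w)·9.2.
Hence w = 9.2/(44.4+9.2) = 9.2/53.6 = 0.17.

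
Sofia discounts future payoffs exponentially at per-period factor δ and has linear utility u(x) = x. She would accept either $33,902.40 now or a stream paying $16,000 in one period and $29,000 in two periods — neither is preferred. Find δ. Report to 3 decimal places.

Present value of the stream is 16000·δ + 29000·δ². Indifference gives 16000δ + 29000δ² = 33902.40.
Rearranged: 29000δ² + 16000δ − 33902.40 = 0.
δ = (−16000 + √(16000² + 4·29000·33902.40)) / (2·29000) = (−16000 + √4188678400.00) / 58000 ≈ 0.840.

δ ≈ 0.840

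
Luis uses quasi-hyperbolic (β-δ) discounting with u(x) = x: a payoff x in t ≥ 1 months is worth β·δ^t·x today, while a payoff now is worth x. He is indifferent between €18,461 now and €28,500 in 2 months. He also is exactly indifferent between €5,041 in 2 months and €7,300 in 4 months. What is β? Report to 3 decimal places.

β ≈ 0.938

Both payoffs in the second observation are in the future, so β drops out: δ^2·5041 = δ^4·7300 ⇒ δ^2 = 5041/7300 = 0.69055, so δ = 0.83099.
The first indifference: 18461 = β·δ^2·28500, so β = 18461/(δ^2·28500) = 18461/(0.69055·28500) ≈ 0.938.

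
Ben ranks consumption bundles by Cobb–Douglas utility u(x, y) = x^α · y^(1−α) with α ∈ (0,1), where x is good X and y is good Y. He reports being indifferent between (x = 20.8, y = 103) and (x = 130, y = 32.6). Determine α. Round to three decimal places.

Indifference: 20.8^α · 103^(1−α) = 130^α · 32.6^(1−α).
Taking logs: α·ln 20.8 + (1−α)·ln 103 = α·ln 130 + (1−α)·ln 32.6, i.e. α·-1.832581 = (1−α)·-1.150417.
With A = -1.832581 and B = -1.150417: α·A = (1−α)·B, so α = B/(A+B) = -1.150417/-2.982998 ≈ 0.386.

α ≈ 0.386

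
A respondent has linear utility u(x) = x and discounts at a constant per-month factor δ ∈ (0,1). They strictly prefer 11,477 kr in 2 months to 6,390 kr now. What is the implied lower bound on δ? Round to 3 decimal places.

δ > 0.746

The preference means 6390 < δ^2·11477.
So δ^2 > 6390/11477 = 0.55677; taking the square root of both positive sides preserves the inequality.
δ > (6390/11477)^(1/2) ≈ 0.746.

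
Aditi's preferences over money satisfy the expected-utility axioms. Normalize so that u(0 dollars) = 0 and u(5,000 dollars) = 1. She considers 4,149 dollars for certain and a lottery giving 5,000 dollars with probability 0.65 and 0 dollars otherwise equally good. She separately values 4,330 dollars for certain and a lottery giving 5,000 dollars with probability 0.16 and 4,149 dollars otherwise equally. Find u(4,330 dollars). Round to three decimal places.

The first gamble pins u(4,149 dollars): it must equal 0.65·1 + 0.35·0 = 0.65.
Then u(4,330 dollars) = 0.16·u(5,000 dollars) + 0.84·u(4,149 dollars) = 0.16·1.00 + 0.84·0.65 = 0.7060.

0.706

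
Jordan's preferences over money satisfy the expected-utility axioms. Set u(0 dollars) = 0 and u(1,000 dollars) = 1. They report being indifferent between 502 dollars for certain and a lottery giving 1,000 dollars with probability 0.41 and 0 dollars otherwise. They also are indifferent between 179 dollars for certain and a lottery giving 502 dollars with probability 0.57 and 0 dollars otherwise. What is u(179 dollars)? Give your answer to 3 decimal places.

0.234

The first gamble pins u(502 dollars): it must equal 0.41·1 + 0.59·0 = 0.41.
Then u(179 dollars) = 0.57·u(502 dollars) + 0.43·u(0 dollars) = 0.57·0.41 + 0.43·0.00 = 0.2337.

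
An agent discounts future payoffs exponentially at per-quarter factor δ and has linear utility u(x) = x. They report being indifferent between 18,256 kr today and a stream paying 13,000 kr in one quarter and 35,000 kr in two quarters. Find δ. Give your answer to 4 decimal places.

Equating present values: 18256 = 13000δ + 35000δ².
Rearranged: 35000δ² + 13000δ − 18256 = 0.
The positive root is δ = [−13000 + √(13000² + 4·35000·18256)] / (2·35000) = (−13000 + 52200.000)/70000 ≈ 0.5600.

δ ≈ 0.5600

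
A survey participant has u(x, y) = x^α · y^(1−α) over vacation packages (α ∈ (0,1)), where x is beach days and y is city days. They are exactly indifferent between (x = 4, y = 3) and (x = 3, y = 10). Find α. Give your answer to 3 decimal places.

Set the two utilities equal: 4^α·3^(1−α) = 3^α·10^(1−α).
Rearrange to (4/3)^α = (10/3)^(1−α) and take logs: α·0.287682 = (1−α)·1.203973.
So α/(1−α) = (1.203973)/(0.287682) = 4.185083, and α = 4.185083/5.185083 ≈ 0.807.

α ≈ 0.807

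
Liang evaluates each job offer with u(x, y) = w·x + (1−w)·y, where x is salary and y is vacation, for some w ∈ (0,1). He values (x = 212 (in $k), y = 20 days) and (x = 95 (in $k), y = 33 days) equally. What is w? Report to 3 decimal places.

w = 0.100

Equating utilities: w·212 + (1−w)·20 = w·95 + (1−w)·33.
w·(212−95) = (1−w)·(33−20), i.e. w·117 = (1−w)·13.
Hence w = 13/(117+13) = 13/130 = 0.100.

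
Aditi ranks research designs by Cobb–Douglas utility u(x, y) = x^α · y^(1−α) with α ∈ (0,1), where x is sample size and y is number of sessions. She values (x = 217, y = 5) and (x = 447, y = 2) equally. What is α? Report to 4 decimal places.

Set the two utilities equal: 217^α·5^(1−α) = 447^α·2^(1−α).
(217/447)^α = (2/5)^(1−α); take logs: α·ln(217/447) = (1−α)·ln(2/5), i.e. α·-0.7226612 = (1−α)·-0.9162907.
With A = -0.7226612 and B = -0.9162907: α·A = (1−α)·B, so α = B/(A+B) = -0.9162907/-1.6389519 ≈ 0.5591.

α ≈ 0.5591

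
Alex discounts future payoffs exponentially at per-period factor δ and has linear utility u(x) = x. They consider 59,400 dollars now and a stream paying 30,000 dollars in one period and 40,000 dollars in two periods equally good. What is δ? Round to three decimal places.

The stream is worth 30000δ + 40000δ² today, so 30000δ + 40000δ² = 59400.
So 40000δ² + 30000δ − 59400 = 0.
By the quadratic formula (taking the positive root), δ = (−30000 + √10404000000.00) / 80000 ≈ 0.900.

δ ≈ 0.900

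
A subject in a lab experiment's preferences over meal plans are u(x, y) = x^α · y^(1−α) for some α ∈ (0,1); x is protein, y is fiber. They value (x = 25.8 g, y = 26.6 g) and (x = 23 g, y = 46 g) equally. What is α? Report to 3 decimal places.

α ≈ 0.827

Set the two utilities equal: 25.8^α·26.6^(1−α) = 23^α·46^(1−α).
Rearrange to (25.8/23)^α = (46/26.6)^(1−α) and take logs: α·0.114880 = (1−α)·0.547730.
With A = 0.114880 and B = 0.547730: α·A = (1−α)·B, so α = B/(A+B) = 0.547730/0.662610 ≈ 0.827.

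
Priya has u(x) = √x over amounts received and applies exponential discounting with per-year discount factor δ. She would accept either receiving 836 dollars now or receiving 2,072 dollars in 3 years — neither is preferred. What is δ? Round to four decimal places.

δ ≈ 0.8596

The payoff in 3 years is discounted by δ^3, so u(836) = δ^3·u(2072) and δ^3 = u(836)/u(2072).
Since u(x) = √x, δ^3 = √(836/2072) = 0.63520.
So δ = 0.63520^(1/3) ≈ 0.8596.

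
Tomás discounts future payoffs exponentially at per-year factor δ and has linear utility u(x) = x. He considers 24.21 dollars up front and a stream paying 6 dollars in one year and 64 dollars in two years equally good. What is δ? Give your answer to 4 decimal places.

Equating present values: 24.21 = 6δ + 64δ².
Rearranged: 64δ² + 6δ − 24.21 = 0.
The positive root is δ = [−6 + √(6² + 4·64·24.21)] / (2·64) = (−6 + 78.954)/128 ≈ 0.5700.

δ ≈ 0.5700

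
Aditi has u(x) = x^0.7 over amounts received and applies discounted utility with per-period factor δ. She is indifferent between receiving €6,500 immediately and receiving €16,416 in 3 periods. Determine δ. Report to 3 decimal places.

Equating discounted utilities: u(6500) = δ^3·u(16416) ⇒ δ^3 = u(6500)/u(16416).
With u(x) = x^0.7: δ^3 = 6500^0.7/16416^0.7 = (6500/16416)^0.7 = 0.52282.
So δ = 0.52282^(1/3) ≈ 0.806.

δ ≈ 0.806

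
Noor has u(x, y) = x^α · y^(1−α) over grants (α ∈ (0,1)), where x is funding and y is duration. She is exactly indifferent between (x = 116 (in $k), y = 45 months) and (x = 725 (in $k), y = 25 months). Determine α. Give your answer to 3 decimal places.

α ≈ 0.243

The Cobb–Douglas utilities coincide, so 116^α·45^(1−α) = 725^α·25^(1−α).
Taking logs: α·ln 116 + (1−α)·ln 45 = α·ln 725 + (1−α)·ln 25, i.e. α·-1.832581 = (1−α)·-0.587787.
Thus α·(-2.420368) = -0.587787, so α = -0.587787/-2.420368 ≈ 0.243.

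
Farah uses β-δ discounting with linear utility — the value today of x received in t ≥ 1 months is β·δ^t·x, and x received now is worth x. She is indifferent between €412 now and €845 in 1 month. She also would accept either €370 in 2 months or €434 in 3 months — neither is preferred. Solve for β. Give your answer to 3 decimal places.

Both payoffs in the second observation are in the future, so β drops out: δ^2·370 = δ^3·434 ⇒ δ = 370/434 = 0.85253.
Now use the now-vs-future pair: 412 = β·δ·845 gives β = 412/(0.85253·845) ≈ 0.572.

β ≈ 0.572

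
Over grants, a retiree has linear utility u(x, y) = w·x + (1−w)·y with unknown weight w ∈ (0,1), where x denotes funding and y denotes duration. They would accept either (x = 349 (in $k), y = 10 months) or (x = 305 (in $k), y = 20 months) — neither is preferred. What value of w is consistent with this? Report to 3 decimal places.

w = 0.185

Indifference: w·349 + (1−w)·10 = w·305 + (1−w)·20.
w·(349−305) = (1−w)·(20−10), i.e. w·44 = (1−w)·10.
The marginal rate of substitution is 10/44, so w = 10/(44+10) = 0.185.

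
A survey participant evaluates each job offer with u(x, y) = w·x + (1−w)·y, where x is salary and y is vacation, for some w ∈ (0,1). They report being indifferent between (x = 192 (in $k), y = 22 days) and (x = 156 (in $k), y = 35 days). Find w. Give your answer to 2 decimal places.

Equating utilities: w·192 + (1−w)·22 = w·156 + (1−w)·35.
Rearranging, 36·w − 13·(1−w) = 0.
Hence w = 13/(36+13) = 13/49 = 0.27.

w = 0.27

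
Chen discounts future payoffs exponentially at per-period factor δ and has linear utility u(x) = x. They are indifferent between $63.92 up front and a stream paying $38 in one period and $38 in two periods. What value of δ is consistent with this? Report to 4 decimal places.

δ ≈ 0.8900

Equating present values: 63.92 = 38δ + 38δ².
Rearranged: 38δ² + 38δ − 63.92 = 0.
δ = (−38 + √(38² + 4·38·63.92)) / (2·38) = (−38 + √11159.84) / 76 ≈ 0.8900.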